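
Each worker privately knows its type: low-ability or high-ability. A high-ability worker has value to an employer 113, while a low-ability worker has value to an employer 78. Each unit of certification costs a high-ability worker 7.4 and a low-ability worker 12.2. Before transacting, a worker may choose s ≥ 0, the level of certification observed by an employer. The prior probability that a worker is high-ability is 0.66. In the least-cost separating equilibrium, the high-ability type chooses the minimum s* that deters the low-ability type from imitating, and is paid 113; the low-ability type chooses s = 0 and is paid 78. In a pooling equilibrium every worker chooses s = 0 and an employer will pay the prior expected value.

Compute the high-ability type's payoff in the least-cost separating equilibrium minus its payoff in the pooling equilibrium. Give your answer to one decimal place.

Least-cost separating signal: s* solves 78 = 113 − 12.2·s*, so s* = (113 − 78)/12.2 ≈ 2.8689.
High-ability type's separating payoff: 113 − 7.4 × s* = 113 − 7.4 × (113 − 78)/12.2 = 113 − 259/12.2 ≈ 91.770.
Pooling payoff: 0.66 × 113 + 0.34 × 78 = 101.1.
Difference: 91.770 − 101.1 = -9.33, i.e. -9.3 to one decimal place.
The high-ability type would prefer the pooling outcome.

-9.3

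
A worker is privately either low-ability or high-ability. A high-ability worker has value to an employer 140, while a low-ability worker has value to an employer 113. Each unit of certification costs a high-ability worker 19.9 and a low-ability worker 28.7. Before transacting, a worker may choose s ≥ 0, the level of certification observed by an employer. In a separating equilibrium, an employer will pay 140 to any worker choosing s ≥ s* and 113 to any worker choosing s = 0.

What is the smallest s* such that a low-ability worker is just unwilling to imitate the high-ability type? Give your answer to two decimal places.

0.94

A low-ability worker choosing s = 0 receives 113.
Imitating at s* instead would pay 140 at cost 28.7·s*, netting 140 − 28.7·s*.
Indifference: 113 = 140 − 28.7·s*, so s* = (140 − 113) / 28.7 ≈ 0.94.
At s* the low-ability type's incentive constraint just binds; the high-ability type strictly prefers s* since its per-unit cost is lower.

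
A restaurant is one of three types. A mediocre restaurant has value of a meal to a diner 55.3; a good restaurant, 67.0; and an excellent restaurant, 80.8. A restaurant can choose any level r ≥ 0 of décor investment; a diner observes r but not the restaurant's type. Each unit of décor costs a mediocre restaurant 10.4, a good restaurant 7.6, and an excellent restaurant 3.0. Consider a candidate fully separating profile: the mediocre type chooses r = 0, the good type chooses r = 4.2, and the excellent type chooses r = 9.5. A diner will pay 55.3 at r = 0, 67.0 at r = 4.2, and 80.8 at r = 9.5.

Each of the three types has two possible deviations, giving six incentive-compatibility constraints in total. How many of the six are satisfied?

3

Mediocre (own payoff 55.3): to r=4.2 gives 67.0 − 10.4×4.2 = 23.32 → no gain ✓; to r=9.5 gives 80.8 − 10.4×9.5 = -18 → no gain ✓.
Good (own payoff 67.0 − 7.6×4.2 = 35.08): to r=0 gives 55.3 → profitable ✗; to r=9.5 gives 80.8 − 7.6×9.5 = 8.6 → no gain ✓.
Excellent (own payoff 80.8 − 3.0×9.5 = 52.3): to r=0 gives 55.3 → profitable ✗; to r=4.2 gives 67.0 − 3.0×4.2 = 54.4 → profitable ✗.
3 of the 6 constraints hold; not an equilibrium.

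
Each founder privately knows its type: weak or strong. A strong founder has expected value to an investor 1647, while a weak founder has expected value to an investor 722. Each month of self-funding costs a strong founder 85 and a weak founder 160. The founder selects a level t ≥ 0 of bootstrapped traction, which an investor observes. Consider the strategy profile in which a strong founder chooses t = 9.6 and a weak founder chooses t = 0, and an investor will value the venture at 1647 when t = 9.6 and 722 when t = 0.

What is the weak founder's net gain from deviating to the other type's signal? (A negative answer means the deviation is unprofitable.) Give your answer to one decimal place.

-611.0

Playing t = 0 the weak founder receives 722.
Deviating to t = 9.6 brings payment 1647 at cost 160 × 9.6 = 1536, netting 111.
Gain from deviating: 111 − 722 = -611.0.
The gain is negative, so the weak type's incentive-compatibility constraint is satisfied.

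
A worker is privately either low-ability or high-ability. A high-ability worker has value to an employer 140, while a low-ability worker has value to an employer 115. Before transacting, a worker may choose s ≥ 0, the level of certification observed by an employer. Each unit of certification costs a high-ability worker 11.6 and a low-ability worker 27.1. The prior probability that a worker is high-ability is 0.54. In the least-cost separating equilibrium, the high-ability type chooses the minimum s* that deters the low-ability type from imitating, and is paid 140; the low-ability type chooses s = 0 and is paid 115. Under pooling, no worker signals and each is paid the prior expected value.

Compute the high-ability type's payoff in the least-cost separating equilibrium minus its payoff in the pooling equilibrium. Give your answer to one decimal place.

0.8

Least-cost separating signal: s* solves 115 = 140 − 27.1·s*, so s* = (140 − 115)/27.1 ≈ 0.9225.
High-ability type's separating payoff: 140 − 11.6 × s* = 140 − 11.6 × (140 − 115)/27.1 = 140 − 290/27.1 ≈ 129.299.
Pooling payoff: 0.54 × 140 + 0.46 × 115 = 128.5.
Difference: 129.299 − 128.5 = 0.799, i.e. 0.8 to one decimal place.
The high-ability type prefers to separate.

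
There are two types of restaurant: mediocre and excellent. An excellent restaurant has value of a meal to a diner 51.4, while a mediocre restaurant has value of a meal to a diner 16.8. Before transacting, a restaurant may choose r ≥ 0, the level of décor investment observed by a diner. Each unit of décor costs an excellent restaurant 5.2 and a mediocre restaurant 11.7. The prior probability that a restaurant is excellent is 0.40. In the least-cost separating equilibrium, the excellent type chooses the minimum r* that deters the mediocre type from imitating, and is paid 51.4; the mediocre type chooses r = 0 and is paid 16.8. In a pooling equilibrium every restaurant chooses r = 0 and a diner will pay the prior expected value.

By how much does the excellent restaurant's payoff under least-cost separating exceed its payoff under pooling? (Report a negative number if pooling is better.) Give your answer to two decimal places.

5.38

Least-cost separating signal: r* solves 16.8 = 51.4 − 11.7·r*, so r* = (51.4 − 16.8)/11.7 ≈ 2.9573.
Excellent type's separating payoff: 51.4 − 5.2 × r* = 51.4 − 5.2 × (51.4 − 16.8)/11.7 = 51.4 − 179.92/11.7 ≈ 36.0222.
Pooling payoff: 0.40 × 51.4 + 0.60 × 16.8 = 30.64.
Difference: 36.0222 − 30.64 = 5.3822, i.e. 5.38 to two decimal places.
The excellent type prefers to separate.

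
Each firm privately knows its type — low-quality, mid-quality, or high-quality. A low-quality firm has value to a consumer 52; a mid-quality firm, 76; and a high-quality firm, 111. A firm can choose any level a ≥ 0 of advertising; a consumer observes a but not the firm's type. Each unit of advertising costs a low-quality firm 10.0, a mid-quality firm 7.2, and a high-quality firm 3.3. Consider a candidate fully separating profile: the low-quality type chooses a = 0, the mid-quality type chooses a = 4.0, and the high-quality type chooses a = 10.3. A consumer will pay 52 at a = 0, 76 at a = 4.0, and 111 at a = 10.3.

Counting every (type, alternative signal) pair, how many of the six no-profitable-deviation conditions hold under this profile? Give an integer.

Mid-quality (own payoff 76 − 7.2×4.0 = 47.2): to a=0 gives 52 → profitable ✗; to a=10.3 gives 111 − 7.2×10.3 = 36.84 → no gain ✓.
High-quality (own payoff 111 − 3.3×10.3 = 77.01): to a=0 gives 52 → no gain ✓; to a=4.0 gives 76 − 3.3×4.0 = 62.8 → no gain ✓.
Low-quality (own payoff 52): to a=4.0 gives 76 − 10.0×4.0 = 36 → no gain ✓; to a=10.3 gives 111 − 10.0×10.3 = 8 → no gain ✓.
5 of the 6 constraints hold; not an equilibrium.

5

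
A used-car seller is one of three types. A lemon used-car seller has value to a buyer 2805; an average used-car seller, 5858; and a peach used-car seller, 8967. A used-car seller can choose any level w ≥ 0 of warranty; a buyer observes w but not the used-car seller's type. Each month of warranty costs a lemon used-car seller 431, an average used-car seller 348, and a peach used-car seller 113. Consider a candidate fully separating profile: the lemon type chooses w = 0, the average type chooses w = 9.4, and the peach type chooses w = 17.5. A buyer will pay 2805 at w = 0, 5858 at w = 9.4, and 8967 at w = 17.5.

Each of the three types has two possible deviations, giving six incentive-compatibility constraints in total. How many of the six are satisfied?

4

Average (own payoff 5858 − 348×9.4 = 2586.8): to w=0 gives 2805 → profitable ✗; to w=17.5 gives 8967 − 348×17.5 = 2877 → profitable ✗.
Lemon (own payoff 2805): to w=9.4 gives 5858 − 431×9.4 = 1806.6 → no gain ✓; to w=17.5 gives 8967 − 431×17.5 = 1424.5 → no gain ✓.
Peach (own payoff 8967 − 113×17.5 = 6989.5): to w=0 gives 2805 → no gain ✓; to w=9.4 gives 5858 − 113×9.4 = 4795.8 → no gain ✓.
4 of the 6 constraints hold; not an equilibrium.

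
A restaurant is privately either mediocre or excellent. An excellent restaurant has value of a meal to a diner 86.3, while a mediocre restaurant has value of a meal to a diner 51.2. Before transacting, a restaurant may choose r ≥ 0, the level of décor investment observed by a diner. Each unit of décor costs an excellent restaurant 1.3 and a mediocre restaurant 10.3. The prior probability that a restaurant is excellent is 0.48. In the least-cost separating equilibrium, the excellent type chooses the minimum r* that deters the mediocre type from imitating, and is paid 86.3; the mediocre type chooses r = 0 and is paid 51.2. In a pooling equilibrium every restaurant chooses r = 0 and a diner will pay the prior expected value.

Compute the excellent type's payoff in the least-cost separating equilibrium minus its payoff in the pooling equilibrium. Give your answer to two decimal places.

Least-cost separating signal: r* solves 51.2 = 86.3 − 10.3·r*, so r* = (86.3 − 51.2)/10.3 ≈ 3.4078.
Excellent type's separating payoff: 86.3 − 1.3 × r* = 86.3 − 1.3 × (86.3 − 51.2)/10.3 = 86.3 − 45.63/10.3 ≈ 81.8699.
Pooling payoff: 0.48 × 86.3 + 0.52 × 51.2 = 68.048.
Difference: 81.8699 − 68.048 = 13.8219, i.e. 13.82 to two decimal places.
The excellent type prefers to separate.

13.82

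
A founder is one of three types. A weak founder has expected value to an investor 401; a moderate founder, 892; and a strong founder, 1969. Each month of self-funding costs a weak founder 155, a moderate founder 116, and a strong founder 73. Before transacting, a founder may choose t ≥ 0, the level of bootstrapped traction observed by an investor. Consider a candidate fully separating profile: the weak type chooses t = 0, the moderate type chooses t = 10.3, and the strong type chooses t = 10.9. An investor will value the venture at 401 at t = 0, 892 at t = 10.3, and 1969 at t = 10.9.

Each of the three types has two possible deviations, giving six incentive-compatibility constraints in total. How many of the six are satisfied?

Moderate (own payoff 892 − 116×10.3 = -302.8): to t=0 gives 401 → profitable ✗; to t=10.9 gives 1969 − 116×10.9 = 704.6 → profitable ✗.
Strong (own payoff 1969 − 73×10.9 = 1173.3): to t=0 gives 401 → no gain ✓; to t=10.3 gives 892 − 73×10.3 = 140.1 → no gain ✓.
Weak (own payoff 401): to t=10.3 gives 892 − 155×10.3 = -704.5 → no gain ✓; to t=10.9 gives 1969 − 155×10.9 = 279.5 → no gain ✓.
4 of the 6 constraints hold; not an equilibrium.

4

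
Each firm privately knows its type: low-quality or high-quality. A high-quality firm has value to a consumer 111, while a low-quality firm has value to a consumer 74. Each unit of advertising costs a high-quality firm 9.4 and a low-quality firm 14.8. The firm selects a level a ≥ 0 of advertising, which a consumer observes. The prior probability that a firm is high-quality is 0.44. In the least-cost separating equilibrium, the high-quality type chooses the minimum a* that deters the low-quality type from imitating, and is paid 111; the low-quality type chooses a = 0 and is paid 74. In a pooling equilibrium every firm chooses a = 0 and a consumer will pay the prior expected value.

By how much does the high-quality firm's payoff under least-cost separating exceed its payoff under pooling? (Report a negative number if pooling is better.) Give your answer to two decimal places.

Least-cost separating signal: a* solves 74 = 111 − 14.8·a*, so a* = (111 − 74)/14.8 = 2.5.
High-quality type's separating payoff: 111 − 9.4 × a* = 111 − 9.4 × (111 − 74)/14.8 = 111 − 347.8/14.8 = 87.5.
Pooling payoff: 0.44 × 111 + 0.56 × 74 = 90.28.
Difference: 87.5 − 90.28 = -2.78.
The high-quality type would prefer the pooling outcome.

-2.78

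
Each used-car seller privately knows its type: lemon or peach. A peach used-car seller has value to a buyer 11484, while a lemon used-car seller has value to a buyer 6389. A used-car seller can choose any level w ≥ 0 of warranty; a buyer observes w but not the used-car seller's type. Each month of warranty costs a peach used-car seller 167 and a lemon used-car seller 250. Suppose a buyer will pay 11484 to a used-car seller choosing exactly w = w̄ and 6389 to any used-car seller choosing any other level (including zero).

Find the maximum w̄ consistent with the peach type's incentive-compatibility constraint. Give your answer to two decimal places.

Choosing w̄ yields the peach type 11484 − 167·w̄; choosing zero yields 6389.
The peach type is indifferent at 11484 − 167·w̄ = 6389, i.e. w̄ = (11484 − 6389) / 167 ≈ 30.51.
For any w̄ above 30.51 the peach type would rather pool at zero, so separation collapses.

30.51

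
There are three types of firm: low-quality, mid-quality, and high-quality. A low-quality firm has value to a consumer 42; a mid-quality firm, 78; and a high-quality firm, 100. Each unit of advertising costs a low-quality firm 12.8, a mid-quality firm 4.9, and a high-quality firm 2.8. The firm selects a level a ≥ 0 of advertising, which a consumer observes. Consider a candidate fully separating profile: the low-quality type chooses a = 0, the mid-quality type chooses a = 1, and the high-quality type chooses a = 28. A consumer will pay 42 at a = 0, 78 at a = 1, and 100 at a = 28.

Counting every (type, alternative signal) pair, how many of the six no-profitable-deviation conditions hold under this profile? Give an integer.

3

High-quality (own payoff 100 − 2.8×28 = 21.6): to a=0 gives 42 → profitable ✗; to a=1 gives 78 − 2.8×1 = 75.2 → profitable ✗.
Mid-quality (own payoff 78 − 4.9×1 = 73.1): to a=0 gives 42 → no gain ✓; to a=28 gives 100 − 4.9×28 = -37.2 → no gain ✓.
Low-quality (own payoff 42): to a=1 gives 78 − 12.8×1 = 65.2 → profitable ✗; to a=28 gives 100 − 12.8×28 = -258.4 → no gain ✓.
3 of the 6 constraints hold; not an equilibrium.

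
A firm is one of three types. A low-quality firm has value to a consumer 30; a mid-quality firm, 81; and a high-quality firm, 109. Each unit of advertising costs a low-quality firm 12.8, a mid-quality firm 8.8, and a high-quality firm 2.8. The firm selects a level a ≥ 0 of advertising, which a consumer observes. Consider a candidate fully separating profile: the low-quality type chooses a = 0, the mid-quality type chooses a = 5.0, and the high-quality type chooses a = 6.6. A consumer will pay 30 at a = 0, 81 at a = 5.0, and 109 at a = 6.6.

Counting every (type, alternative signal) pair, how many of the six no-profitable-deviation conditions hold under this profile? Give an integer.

High-quality (own payoff 109 − 2.8×6.6 = 90.52): to a=0 gives 30 → no gain ✓; to a=5.0 gives 81 − 2.8×5.0 = 67 → no gain ✓.
Low-quality (own payoff 30): to a=5.0 gives 81 − 12.8×5.0 = 17 → no gain ✓; to a=6.6 gives 109 − 12.8×6.6 = 24.52 → no gain ✓.
Mid-quality (own payoff 81 − 8.8×5.0 = 37): to a=0 gives 30 → no gain ✓; to a=6.6 gives 109 − 8.8×6.6 = 50.92 → profitable ✗.
5 of the 6 constraints hold; not an equilibrium.

5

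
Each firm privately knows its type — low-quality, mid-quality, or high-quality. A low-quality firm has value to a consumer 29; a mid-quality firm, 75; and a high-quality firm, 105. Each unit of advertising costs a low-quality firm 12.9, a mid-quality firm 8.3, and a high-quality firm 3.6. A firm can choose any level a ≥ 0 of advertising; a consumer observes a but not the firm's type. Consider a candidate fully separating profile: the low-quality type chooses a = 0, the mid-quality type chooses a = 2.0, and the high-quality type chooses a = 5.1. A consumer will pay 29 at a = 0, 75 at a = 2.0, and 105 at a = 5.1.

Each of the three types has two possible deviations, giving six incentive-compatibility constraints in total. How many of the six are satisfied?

Mid-quality (own payoff 75 − 8.3×2.0 = 58.4): to a=0 gives 29 → no gain ✓; to a=5.1 gives 105 − 8.3×5.1 = 62.67 → profitable ✗.
High-quality (own payoff 105 − 3.6×5.1 = 86.64): to a=0 gives 29 → no gain ✓; to a=2.0 gives 75 − 3.6×2.0 = 67.8 → no gain ✓.
Low-quality (own payoff 29): to a=2.0 gives 75 − 12.9×2.0 = 49.2 → profitable ✗; to a=5.1 gives 105 − 12.9×5.1 = 39.21 → profitable ✗.
3 of the 6 constraints hold; not an equilibrium.

3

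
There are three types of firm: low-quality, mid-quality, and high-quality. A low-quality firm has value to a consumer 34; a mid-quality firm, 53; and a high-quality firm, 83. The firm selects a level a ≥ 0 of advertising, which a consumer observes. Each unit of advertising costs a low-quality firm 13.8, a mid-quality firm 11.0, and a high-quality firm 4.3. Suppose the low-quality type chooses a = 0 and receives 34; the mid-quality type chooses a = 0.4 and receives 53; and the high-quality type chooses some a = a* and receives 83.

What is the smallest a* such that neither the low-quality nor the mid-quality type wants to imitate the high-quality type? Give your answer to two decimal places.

Low-quality type (on-path payoff 34) won't mimic when 34 ≥ 83 − 13.8·a*, i.e. a* ≥ 3.55.
Mid-quality type (on-path payoff 53 − 11.0×0.4 = 48.6) won't mimic when 48.6 ≥ 83 − 11.0·a*, i.e. a* ≥ 3.13.
Both must hold, so a* = max(3.55, 3.13) = 3.55. The low-quality type's constraint binds.

3.55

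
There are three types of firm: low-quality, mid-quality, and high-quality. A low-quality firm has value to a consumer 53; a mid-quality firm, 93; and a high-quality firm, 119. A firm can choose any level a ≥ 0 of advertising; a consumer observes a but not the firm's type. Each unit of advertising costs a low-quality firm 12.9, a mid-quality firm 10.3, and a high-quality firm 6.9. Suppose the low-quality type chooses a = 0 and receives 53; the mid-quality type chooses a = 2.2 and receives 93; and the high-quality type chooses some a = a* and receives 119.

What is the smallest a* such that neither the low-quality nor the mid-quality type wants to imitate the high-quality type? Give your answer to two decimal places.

Mid-quality type (on-path payoff 93 − 10.3×2.2 = 70.34) won't mimic when 70.34 ≥ 119 − 10.3·a*, i.e. a* ≥ 4.72.
Low-quality type (on-path payoff 53) won't mimic when 53 ≥ 119 − 12.9·a*, i.e. a* ≥ 5.12.
Both must hold, so a* = max(5.12, 4.72) = 5.12. The low-quality type's constraint binds.

5.12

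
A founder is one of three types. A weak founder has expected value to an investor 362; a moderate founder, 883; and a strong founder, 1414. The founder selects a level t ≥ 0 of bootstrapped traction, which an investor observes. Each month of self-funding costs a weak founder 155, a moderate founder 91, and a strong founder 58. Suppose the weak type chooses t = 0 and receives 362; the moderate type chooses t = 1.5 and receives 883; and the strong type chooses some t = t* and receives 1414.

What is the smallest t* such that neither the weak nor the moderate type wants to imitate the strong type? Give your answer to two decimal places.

Weak type (on-path payoff 362) won't mimic when 362 ≥ 1414 − 155·t*, i.e. t* ≥ 6.79.
Moderate type (on-path payoff 883 − 91×1.5 = 746.5) won't mimic when 746.5 ≥ 1414 − 91·t*, i.e. t* ≥ 7.34.
Both must hold, so t* = max(6.79, 7.34) = 7.34. The moderate type's constraint binds.

7.34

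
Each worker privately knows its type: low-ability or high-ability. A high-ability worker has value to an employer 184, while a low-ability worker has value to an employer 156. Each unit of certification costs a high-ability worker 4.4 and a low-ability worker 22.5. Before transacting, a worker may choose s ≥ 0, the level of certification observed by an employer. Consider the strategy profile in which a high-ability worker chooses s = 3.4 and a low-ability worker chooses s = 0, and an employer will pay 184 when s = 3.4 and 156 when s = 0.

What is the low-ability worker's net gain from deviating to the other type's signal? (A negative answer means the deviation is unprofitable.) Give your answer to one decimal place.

-48.5

Playing s = 0 the low-ability worker receives 156.
Deviating to s = 3.4 brings payment 184 at cost 22.5 × 3.4 = 76.5, netting 107.5.
Gain from deviating: 107.5 − 156 = -48.5.
The gain is negative, so the low-ability type's incentive-compatibility constraint is satisfied.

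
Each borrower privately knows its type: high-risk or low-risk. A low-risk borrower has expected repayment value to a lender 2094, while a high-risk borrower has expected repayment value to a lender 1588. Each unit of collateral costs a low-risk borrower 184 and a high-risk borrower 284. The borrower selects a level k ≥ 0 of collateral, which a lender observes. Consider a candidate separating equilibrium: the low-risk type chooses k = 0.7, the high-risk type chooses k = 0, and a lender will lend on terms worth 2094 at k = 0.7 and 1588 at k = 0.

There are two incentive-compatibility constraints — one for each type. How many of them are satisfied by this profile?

Low-risk type: signal → 2094 − 184 × 0.7 = 1965.2; deviate to 0 → 1588. IC holds (1965.2 ≥ 1588).
High-risk type: stay at 0 → 1588; mimic → 2094 − 284 × 0.7 = 1895.2. IC fails (1588 < 1895.2).
1 of 2 constraints hold, so this profile is not an equilibrium.

1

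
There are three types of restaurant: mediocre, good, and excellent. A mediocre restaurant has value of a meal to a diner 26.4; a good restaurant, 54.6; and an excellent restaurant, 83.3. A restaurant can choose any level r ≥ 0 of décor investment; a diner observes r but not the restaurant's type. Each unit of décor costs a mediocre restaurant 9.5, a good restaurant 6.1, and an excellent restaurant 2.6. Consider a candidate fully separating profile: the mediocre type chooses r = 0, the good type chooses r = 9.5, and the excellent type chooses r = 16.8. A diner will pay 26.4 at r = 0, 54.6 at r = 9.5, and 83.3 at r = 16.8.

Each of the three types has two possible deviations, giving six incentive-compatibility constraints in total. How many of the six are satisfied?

5

Mediocre (own payoff 26.4): to r=9.5 gives 54.6 − 9.5×9.5 = -35.65 → no gain ✓; to r=16.8 gives 83.3 − 9.5×16.8 = -76.3 → no gain ✓.
Good (own payoff 54.6 − 6.1×9.5 = -3.35): to r=0 gives 26.4 → profitable ✗; to r=16.8 gives 83.3 − 6.1×16.8 = -19.18 → no gain ✓.
Excellent (own payoff 83.3 − 2.6×16.8 = 39.62): to r=0 gives 26.4 → no gain ✓; to r=9.5 gives 54.6 − 2.6×9.5 = 29.9 → no gain ✓.
5 of the 6 constraints hold; not an equilibrium.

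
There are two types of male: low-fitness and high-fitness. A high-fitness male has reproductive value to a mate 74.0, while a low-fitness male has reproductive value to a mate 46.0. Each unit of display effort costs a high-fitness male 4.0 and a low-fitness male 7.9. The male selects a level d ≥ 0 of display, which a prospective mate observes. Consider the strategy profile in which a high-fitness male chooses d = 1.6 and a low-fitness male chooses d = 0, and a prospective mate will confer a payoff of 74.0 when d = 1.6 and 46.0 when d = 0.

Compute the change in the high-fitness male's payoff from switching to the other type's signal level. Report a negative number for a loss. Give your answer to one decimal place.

-21.6

Playing d = 1.6 the high-fitness male receives 74.0 − 4.0 × 1.6 = 67.6.
Deviating to d = 0 yields 46.0 instead.
Gain from deviating: 46.0 − 67.6 = -21.6.
The gain is negative, so the high-fitness type's incentive-compatibility constraint is satisfied.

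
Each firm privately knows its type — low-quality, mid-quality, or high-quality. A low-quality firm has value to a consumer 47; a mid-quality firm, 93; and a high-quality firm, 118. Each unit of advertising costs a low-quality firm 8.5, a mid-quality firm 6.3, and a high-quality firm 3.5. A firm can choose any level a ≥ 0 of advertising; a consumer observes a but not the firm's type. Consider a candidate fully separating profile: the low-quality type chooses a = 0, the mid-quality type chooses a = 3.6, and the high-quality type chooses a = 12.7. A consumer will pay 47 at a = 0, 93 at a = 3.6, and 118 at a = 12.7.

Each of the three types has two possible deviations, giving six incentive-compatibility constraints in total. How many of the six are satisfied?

4

Mid-quality (own payoff 93 − 6.3×3.6 = 70.32): to a=0 gives 47 → no gain ✓; to a=12.7 gives 118 − 6.3×12.7 = 37.99 → no gain ✓.
Low-quality (own payoff 47): to a=3.6 gives 93 − 8.5×3.6 = 62.4 → profitable ✗; to a=12.7 gives 118 − 8.5×12.7 = 10.05 → no gain ✓.
High-quality (own payoff 118 − 3.5×12.7 = 73.55): to a=0 gives 47 → no gain ✓; to a=3.6 gives 93 − 3.5×3.6 = 80.4 → profitable ✗.
4 of the 6 constraints hold; not an equilibrium.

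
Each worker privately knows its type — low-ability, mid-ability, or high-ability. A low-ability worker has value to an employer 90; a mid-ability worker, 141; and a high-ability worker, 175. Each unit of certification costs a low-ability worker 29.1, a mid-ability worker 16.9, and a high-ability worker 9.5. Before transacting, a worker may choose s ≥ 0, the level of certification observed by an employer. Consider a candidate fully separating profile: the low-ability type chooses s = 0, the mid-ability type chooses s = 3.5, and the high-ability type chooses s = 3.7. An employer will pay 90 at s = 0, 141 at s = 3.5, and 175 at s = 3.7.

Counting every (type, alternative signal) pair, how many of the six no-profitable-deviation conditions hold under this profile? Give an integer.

High-ability (own payoff 175 − 9.5×3.7 = 139.85): to s=0 gives 90 → no gain ✓; to s=3.5 gives 141 − 9.5×3.5 = 107.75 → no gain ✓.
Low-ability (own payoff 90): to s=3.5 gives 141 − 29.1×3.5 = 39.15 → no gain ✓; to s=3.7 gives 175 − 29.1×3.7 = 67.33 → no gain ✓.
Mid-ability (own payoff 141 − 16.9×3.5 = 81.85): to s=0 gives 90 → profitable ✗; to s=3.7 gives 175 − 16.9×3.7 = 112.47 → profitable ✗.
4 of the 6 constraints hold; not an equilibrium.

4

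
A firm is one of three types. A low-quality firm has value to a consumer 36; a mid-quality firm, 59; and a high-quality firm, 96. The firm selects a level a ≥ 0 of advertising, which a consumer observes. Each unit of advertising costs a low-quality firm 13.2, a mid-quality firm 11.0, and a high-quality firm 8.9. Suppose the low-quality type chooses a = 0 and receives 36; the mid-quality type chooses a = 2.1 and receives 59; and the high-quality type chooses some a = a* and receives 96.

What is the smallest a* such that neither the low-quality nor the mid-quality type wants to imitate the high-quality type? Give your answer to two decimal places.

Mid-quality type (on-path payoff 59 − 11.0×2.1 = 35.9) won't mimic when 35.9 ≥ 96 − 11.0·a*, i.e. a* ≥ 5.46.
Low-quality type (on-path payoff 36) won't mimic when 36 ≥ 96 − 13.2·a*, i.e. a* ≥ 4.55.
Both must hold, so a* = max(4.55, 5.46) = 5.46. The mid-quality type's constraint binds.

5.46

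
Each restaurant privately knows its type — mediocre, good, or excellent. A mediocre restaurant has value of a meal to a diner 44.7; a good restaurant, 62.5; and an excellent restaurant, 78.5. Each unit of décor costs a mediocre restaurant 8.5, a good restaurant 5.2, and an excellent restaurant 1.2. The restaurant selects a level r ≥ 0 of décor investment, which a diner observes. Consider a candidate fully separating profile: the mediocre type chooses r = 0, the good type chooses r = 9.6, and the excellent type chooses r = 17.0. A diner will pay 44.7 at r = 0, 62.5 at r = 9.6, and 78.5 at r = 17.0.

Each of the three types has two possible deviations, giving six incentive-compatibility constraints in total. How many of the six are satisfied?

5

Mediocre (own payoff 44.7): to r=9.6 gives 62.5 − 8.5×9.6 = -19.1 → no gain ✓; to r=17.0 gives 78.5 − 8.5×17.0 = -66 → no gain ✓.
Excellent (own payoff 78.5 − 1.2×17.0 = 58.1): to r=0 gives 44.7 → no gain ✓; to r=9.6 gives 62.5 − 1.2×9.6 = 50.98 → no gain ✓.
Good (own payoff 62.5 − 5.2×9.6 = 12.58): to r=0 gives 44.7 → profitable ✗; to r=17.0 gives 78.5 − 5.2×17.0 = -9.9 → no gain ✓.
5 of the 6 constraints hold; not an equilibrium.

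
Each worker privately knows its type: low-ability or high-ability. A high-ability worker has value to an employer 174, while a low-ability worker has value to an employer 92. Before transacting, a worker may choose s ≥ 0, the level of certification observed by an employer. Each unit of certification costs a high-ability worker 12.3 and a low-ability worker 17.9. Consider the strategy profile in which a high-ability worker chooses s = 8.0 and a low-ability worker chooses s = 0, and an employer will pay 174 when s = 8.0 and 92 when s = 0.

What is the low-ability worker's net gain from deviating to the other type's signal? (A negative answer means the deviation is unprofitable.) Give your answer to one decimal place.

Playing s = 0 the low-ability worker receives 92.
Deviating to s = 8.0 brings payment 174 at cost 17.9 × 8.0 = 143.2, netting 30.8.
Gain from deviating: 30.8 − 92 = -61.2.
The gain is negative, so the low-ability type's incentive-compatibility constraint is satisfied.

-61.2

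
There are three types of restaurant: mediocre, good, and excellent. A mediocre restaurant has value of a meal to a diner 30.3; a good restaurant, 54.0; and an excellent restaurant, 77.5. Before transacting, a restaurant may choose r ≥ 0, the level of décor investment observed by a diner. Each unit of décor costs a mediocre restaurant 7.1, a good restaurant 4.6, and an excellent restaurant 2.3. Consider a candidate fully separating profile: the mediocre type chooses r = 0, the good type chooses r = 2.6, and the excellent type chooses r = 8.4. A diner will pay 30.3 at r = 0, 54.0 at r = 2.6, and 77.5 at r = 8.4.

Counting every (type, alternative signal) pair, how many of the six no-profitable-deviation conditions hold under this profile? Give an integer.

Excellent (own payoff 77.5 − 2.3×8.4 = 58.18): to r=0 gives 30.3 → no gain ✓; to r=2.6 gives 54.0 − 2.3×2.6 = 48.02 → no gain ✓.
Mediocre (own payoff 30.3): to r=2.6 gives 54.0 − 7.1×2.6 = 35.54 → profitable ✗; to r=8.4 gives 77.5 − 7.1×8.4 = 17.86 → no gain ✓.
Good (own payoff 54.0 − 4.6×2.6 = 42.04): to r=0 gives 30.3 → no gain ✓; to r=8.4 gives 77.5 − 4.6×8.4 = 38.86 → no gain ✓.
5 of the 6 constraints hold; not an equilibrium.

5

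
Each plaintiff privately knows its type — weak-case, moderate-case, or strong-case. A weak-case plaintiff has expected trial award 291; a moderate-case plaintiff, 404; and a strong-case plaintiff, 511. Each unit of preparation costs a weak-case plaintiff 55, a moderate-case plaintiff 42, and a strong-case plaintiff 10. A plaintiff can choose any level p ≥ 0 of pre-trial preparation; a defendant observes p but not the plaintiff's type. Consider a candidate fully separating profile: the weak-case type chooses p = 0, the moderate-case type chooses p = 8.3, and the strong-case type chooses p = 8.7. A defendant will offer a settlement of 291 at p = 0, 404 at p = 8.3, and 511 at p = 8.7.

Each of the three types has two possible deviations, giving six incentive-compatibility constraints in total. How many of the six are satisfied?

Strong-case (own payoff 511 − 10×8.7 = 424): to p=0 gives 291 → no gain ✓; to p=8.3 gives 404 − 10×8.3 = 321 → no gain ✓.
Weak-case (own payoff 291): to p=8.3 gives 404 − 55×8.3 = -52.5 → no gain ✓; to p=8.7 gives 511 − 55×8.7 = 32.5 → no gain ✓.
Moderate-case (own payoff 404 − 42×8.3 = 55.4): to p=0 gives 291 → profitable ✗; to p=8.7 gives 511 − 42×8.7 = 145.6 → profitable ✗.
4 of the 6 constraints hold; not an equilibrium.

4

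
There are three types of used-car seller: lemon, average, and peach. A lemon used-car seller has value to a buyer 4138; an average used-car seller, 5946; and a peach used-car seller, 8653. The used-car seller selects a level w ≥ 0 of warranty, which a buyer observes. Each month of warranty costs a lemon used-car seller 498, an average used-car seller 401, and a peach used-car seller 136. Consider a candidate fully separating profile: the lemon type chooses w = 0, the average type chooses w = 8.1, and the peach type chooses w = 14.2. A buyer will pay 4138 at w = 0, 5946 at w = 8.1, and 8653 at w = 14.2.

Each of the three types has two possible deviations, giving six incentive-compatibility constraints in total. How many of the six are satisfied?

4

Average (own payoff 5946 − 401×8.1 = 2697.9): to w=0 gives 4138 → profitable ✗; to w=14.2 gives 8653 − 401×14.2 = 2958.8 → profitable ✗.
Peach (own payoff 8653 − 136×14.2 = 6721.8): to w=0 gives 4138 → no gain ✓; to w=8.1 gives 5946 − 136×8.1 = 4844.4 → no gain ✓.
Lemon (own payoff 4138): to w=8.1 gives 5946 − 498×8.1 = 1912.2 → no gain ✓; to w=14.2 gives 8653 − 498×14.2 = 1581.4 → no gain ✓.
4 of the 6 constraints hold; not an equilibrium.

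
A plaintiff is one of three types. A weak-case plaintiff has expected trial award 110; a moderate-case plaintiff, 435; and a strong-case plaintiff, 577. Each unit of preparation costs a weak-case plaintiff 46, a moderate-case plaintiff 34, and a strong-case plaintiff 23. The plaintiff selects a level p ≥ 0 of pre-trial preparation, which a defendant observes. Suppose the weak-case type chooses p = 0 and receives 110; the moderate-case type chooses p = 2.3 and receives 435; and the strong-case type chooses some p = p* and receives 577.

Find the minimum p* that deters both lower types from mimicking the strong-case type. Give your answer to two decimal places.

Weak-case type (on-path payoff 110) won't mimic when 110 ≥ 577 − 46·p*, i.e. p* ≥ 10.15.
Moderate-case type (on-path payoff 435 − 34×2.3 = 356.8) won't mimic when 356.8 ≥ 577 − 34·p*, i.e. p* ≥ 6.48.
Both must hold, so p* = max(10.15, 6.48) = 10.15. The weak-case type's constraint binds.

10.15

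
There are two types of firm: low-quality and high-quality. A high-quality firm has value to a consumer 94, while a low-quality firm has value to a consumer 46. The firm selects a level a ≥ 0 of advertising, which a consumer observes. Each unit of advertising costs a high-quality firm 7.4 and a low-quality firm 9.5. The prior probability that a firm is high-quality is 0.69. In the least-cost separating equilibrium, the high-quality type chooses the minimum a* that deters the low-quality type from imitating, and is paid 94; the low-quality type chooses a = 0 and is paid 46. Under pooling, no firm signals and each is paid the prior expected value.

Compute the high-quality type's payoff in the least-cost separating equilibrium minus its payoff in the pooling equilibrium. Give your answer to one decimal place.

-22.5

Least-cost separating signal: a* solves 46 = 94 − 9.5·a*, so a* = (94 − 46)/9.5 ≈ 5.0526.
High-quality type's separating payoff: 94 − 7.4 × a* = 94 − 7.4 × (94 − 46)/9.5 = 94 − 355.2/9.5 ≈ 56.611.
Pooling payoff: 0.69 × 94 + 0.31 × 46 = 79.12.
Difference: 56.611 − 79.12 = -22.509, i.e. -22.5 to one decimal place.
The high-quality type would prefer the pooling outcome.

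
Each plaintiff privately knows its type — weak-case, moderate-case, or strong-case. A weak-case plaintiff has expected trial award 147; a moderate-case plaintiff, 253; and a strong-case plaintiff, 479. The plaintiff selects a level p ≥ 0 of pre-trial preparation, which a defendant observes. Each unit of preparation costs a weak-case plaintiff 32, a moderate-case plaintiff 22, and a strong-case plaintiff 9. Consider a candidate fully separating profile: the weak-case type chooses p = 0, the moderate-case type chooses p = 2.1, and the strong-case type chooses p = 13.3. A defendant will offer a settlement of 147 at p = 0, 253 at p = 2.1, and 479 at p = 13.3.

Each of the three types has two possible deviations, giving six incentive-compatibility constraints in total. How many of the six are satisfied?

5

Moderate-case (own payoff 253 − 22×2.1 = 206.8): to p=0 gives 147 → no gain ✓; to p=13.3 gives 479 − 22×13.3 = 186.4 → no gain ✓.
Strong-case (own payoff 479 − 9×13.3 = 359.3): to p=0 gives 147 → no gain ✓; to p=2.1 gives 253 − 9×2.1 = 234.1 → no gain ✓.
Weak-case (own payoff 147): to p=2.1 gives 253 − 32×2.1 = 185.8 → profitable ✗; to p=13.3 gives 479 − 32×13.3 = 53.4 → no gain ✓.
5 of the 6 constraints hold; not an equilibrium.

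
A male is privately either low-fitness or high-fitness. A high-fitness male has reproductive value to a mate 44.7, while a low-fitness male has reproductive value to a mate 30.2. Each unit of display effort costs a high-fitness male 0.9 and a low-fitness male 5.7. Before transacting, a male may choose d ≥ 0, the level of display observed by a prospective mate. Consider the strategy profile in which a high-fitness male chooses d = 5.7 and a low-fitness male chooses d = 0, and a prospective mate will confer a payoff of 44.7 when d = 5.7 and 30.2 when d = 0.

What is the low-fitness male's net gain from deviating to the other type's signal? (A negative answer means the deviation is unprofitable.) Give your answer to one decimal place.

Playing d = 0 the low-fitness male receives 30.2.
Deviating to d = 5.7 brings payment 44.7 at cost 5.7 × 5.7 = 32.49, netting 12.21.
Gain from deviating: 12.21 − 30.2 = -17.99, i.e. -18.0 to one decimal place.
The gain is negative, so the low-fitness type's incentive-compatibility constraint is satisfied.

-18.0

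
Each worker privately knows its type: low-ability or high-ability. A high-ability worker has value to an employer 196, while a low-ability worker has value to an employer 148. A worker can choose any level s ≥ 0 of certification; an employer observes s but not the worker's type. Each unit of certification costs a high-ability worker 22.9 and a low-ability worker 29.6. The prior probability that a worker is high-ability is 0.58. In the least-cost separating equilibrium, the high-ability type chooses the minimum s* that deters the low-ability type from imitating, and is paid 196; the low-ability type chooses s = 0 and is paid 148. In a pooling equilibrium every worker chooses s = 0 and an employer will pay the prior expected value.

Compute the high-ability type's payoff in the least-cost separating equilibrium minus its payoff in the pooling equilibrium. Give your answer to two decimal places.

Least-cost separating signal: s* solves 148 = 196 − 29.6·s*, so s* = (196 − 148)/29.6 ≈ 1.6216.
High-ability type's separating payoff: 196 − 22.9 × s* = 196 − 22.9 × (196 − 148)/29.6 = 196 − 1099.2/29.6 ≈ 158.8649.
Pooling payoff: 0.58 × 196 + 0.42 × 148 = 175.84.
Difference: 158.8649 − 175.84 = -16.9751, i.e. -16.98 to two decimal places.
The high-ability type would prefer the pooling outcome.

-16.98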